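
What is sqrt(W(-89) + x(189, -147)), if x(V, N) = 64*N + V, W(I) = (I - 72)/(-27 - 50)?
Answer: I*sqrt(1115246)/11 ≈ 96.005*I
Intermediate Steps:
W(I) = 72/77 - I/77 (W(I) = (-72 + I)/(-77) = (-72 + I)*(-1/77) = 72/77 - I/77)
x(V, N) = V + 64*N
sqrt(W(-89) + x(189, -147)) = sqrt((72/77 - 1/77*(-89)) + (189 + 64*(-147))) = sqrt((72/77 + 89/77) + (189 - 9408)) = sqrt(23/11 - 9219) = sqrt(-101386/11) = I*sqrt(1115246)/11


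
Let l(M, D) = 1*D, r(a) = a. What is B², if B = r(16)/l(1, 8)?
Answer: 4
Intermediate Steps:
l(M, D) = D
B = 2 (B = 16/8 = 16*(⅛) = 2)
B² = 2² = 4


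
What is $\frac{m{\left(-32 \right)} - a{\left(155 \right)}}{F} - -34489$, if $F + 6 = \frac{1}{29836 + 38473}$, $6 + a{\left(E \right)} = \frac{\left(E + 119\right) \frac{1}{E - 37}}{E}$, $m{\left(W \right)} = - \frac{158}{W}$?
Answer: $\frac{2068185501236893}{59969690960} \approx 34487.0$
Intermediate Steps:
$a{\left(E \right)} = -6 + \frac{119 + E}{E \left(-37 + E\right)}$ ($a{\left(E \right)} = -6 + \frac{\left(E + 119\right) \frac{1}{E - 37}}{E} = -6 + \frac{\left(119 + E\right) \frac{1}{-37 + E}}{E} = -6 + \frac{\frac{1}{-37 + E} \left(119 + E\right)}{E} = -6 + \frac{119 + E}{E \left(-37 + E\right)}$)
$F = - \frac{409853}{68309}$ ($F = -6 + \frac{1}{29836 + 38473} = -6 + \frac{1}{68309} = - \frac{409853}{68309} \approx -6.0$)
$\frac{m{\left(-32 \right)} - a{\left(155 \right)}}{F} - -34489 = \frac{- \frac{158}{-32} - \frac{119 - 6 \cdot 155^{2} + 223 \cdot 155}{155 \left(-37 + 155\right)}}{- \frac{409853}{68309}} - -34489 = \left(\left(-158\right) \left(- \frac{1}{32}\right) - \frac{119 - 144150 + 34565}{155 \cdot 118}\right) \left(- \frac{68309}{409853}\right) + 34489 = \left(\frac{79}{16} - \frac{1}{155} \cdot \frac{1}{118} \left(119 - 144150 + 34565\right)\right) \left(- \frac{68309}{409853}\right) + 34489 = \left(\frac{79}{16} - \frac{1}{155} \cdot \frac{1}{118} \left(-109466\right)\right) \left(- \frac{68309}{409853}\right) + 34489 = \left(\frac{79}{16} - - \frac{54733}{9145}\right) \left(- \frac{68309}{409853}\right) + 34489 = \left(\frac{79}{16} + \frac{54733}{9145}\right) \left(- \frac{68309}{409853}\right) + 34489 = \frac{1598183}{146320} \left(- \frac{68309}{409853}\right) + 34489 = - \frac{109170282547}{59969690960} + 34489 = \frac{2068185501236893}{59969690960}$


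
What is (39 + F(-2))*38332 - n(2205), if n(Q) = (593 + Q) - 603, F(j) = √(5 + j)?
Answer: 1492753 + 38332*√3 ≈ 1.5591e+6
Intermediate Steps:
n(Q) = -10 + Q
(39 + F(-2))*38332 - n(2205) = (39 + √(5 - 2))*38332 - (-10 + 2205) = (39 + √3)*38332 - 1*2195 = (1494948 + 38332*√3) - 2195 = 1492753 + 38332*√3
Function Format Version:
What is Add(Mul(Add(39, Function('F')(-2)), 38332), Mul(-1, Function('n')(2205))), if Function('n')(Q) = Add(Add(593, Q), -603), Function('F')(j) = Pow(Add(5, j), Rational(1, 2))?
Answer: Add(1492753, Mul(38332, Pow(3, Rational(1, 2)))) ≈ 1.5591e+6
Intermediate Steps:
Function('n')(Q) = Add(-10, Q)
Add(Mul(Add(39, Function('F')(-2)), 38332), Mul(-1, Function('n')(2205))) = Add(Mul(Add(39, Pow(Add(5, -2), Rational(1, 2))), 38332), Mul(-1, Add(-10, 2205))) = Add(Mul(Add(39, Pow(3, Rational(1, 2))), 38332), Mul(-1, 2195)) = Add(Add(1494948, Mul(38332, Pow(3, Rational(1, 2)))), -2195) = Add(1492753, Mul(38332, Pow(3, Rational(1, 2))))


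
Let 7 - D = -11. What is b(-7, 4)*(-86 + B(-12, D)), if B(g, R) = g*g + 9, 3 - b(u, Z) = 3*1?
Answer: 0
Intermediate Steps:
D = 18 (D = 7 - 1*(-11) = 7 + 11 = 18)
b(u, Z) = 0 (b(u, Z) = 3 - 3 = 0)
B(g, R) = 9 + g² (B(g, R) = g² + 9 = 9 + g²)
b(-7, 4)*(-86 + B(-12, D)) = 0*(-86 + (9 + (-12)²)) = 0*(-86 + (9 + 144)) = 0*(-86 + 153) = 0*67 = 0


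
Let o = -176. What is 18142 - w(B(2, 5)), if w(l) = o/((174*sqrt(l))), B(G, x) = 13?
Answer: 18142 + 88*sqrt(13)/1131 ≈ 18142.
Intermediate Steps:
w(l) = -88/(87*sqrt(l)) (w(l) = -176*1/(174*sqrt(l)) = -88/(87*sqrt(l)))
18142 - w(B(2, 5)) = 18142 - (-88)/(87*sqrt(13)) = 18142 - (-88)*sqrt(13)/13/87 = 18142 - (-88)*sqrt(13)/1131 = 18142 + 88*sqrt(13)/1131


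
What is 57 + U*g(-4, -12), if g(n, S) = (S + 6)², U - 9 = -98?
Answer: -3147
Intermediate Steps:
U = -89 (U = 9 - 98 = -89)
g(n, S) = (6 + S)²
57 + U*g(-4, -12) = 57 - 89*(6 - 12)² = 57 - 89*(-6)² = 57 - 89*36 = 57 - 3204 = -3147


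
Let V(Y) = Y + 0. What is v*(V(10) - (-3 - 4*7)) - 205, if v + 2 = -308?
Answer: -12915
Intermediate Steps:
v = -310 (v = -2 - 308 = -310)
V(Y) = Y
v*(V(10) - (-3 - 4*7)) - 205 = -310*(10 - (-3 - 4*7)) - 205 = -310*(10 - (-3 - 28)) - 205 = -310*(10 - 1*(-31)) - 205 = -310*(10 + 31) - 205 = -310*41 - 205 = -12710 - 205 = -12915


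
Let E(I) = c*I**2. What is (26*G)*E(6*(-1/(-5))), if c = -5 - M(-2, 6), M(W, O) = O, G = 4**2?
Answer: -164736/25 ≈ -6589.4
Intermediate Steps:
G = 16
c = -11 (c = -5 - 1*6 = -5 - 6 = -11)
E(I) = -11*I**2
(26*G)*E(6*(-1/(-5))) = (26*16)*(-11*(6*(-1/(-5)))**2) = 416*(-11*(6*(-1*(-1/5)))**2) = 416*(-11*(6*(1/5))**2) = 416*(-11*(6/5)**2) = 416*(-11*36/25) = 416*(-396/25) = -164736/25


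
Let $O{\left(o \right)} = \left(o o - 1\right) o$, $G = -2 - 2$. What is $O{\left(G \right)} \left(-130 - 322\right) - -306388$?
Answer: $333508$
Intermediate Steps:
$G = -4$
$O{\left(o \right)} = o \left(-1 + o^{2}\right)$ ($O{\left(o \right)} = \left(o^{2} - 1\right) o = \left(-1 + o^{2}\right) o = o \left(-1 + o^{2}\right)$)
$O{\left(G \right)} \left(-130 - 322\right) - -306388 = \left(\left(-4\right)^{3} - -4\right) \left(-130 - 322\right) - -306388 = \left(-64 + 4\right) \left(-452\right) + 306388 = \left(-60\right) \left(-452\right) + 306388 = 27120 + 306388 = 333508$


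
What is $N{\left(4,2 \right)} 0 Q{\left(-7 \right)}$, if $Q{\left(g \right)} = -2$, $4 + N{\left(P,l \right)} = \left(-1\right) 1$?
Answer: $0$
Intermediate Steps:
$N{\left(P,l \right)} = -5$ ($N{\left(P,l \right)} = -4 - 1 = -5$)
$N{\left(4,2 \right)} 0 Q{\left(-7 \right)} = \left(-5\right) 0 \left(-2\right) = 0 \left(-2\right) = 0$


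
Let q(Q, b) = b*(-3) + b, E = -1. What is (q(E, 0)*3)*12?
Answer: 0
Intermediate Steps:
q(Q, b) = -2*b (q(Q, b) = -3*b + b = -2*b)
(q(E, 0)*3)*12 = (-2*0*3)*12 = (0*3)*12 = 0*12 = 0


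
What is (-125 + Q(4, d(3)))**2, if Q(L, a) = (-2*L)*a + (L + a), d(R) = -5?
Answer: 7396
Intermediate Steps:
Q(L, a) = L + a - 2*L*a (Q(L, a) = -2*L*a + (L + a) = L + a - 2*L*a)
(-125 + Q(4, d(3)))**2 = (-125 + (4 - 5 - 2*4*(-5)))**2 = (-125 + (4 - 5 + 40))**2 = (-125 + 39)**2 = (-86)**2 = 7396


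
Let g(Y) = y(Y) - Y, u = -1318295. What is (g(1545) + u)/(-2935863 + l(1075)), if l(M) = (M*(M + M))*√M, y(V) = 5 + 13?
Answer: -3874816576386/5733898013132731 - 15252192987500*√43/5733898013132731 ≈ -0.018119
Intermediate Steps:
y(V) = 18
l(M) = 2*M^(5/2) (l(M) = (M*(2*M))*√M = (2*M²)*√M = 2*M^(5/2))
g(Y) = 18 - Y
(g(1545) + u)/(-2935863 + l(1075)) = ((18 - 1*1545) - 1318295)/(-2935863 + 2*1075^(5/2)) = ((18 - 1545) - 1318295)/(-2935863 + 2*(5778125*√43)) = (-1527 - 1318295)/(-2935863 + 11556250*√43) = -1319822/(-2935863 + 11556250*√43)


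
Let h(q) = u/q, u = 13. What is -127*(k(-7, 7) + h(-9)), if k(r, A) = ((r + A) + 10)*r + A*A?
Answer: 25654/9 ≈ 2850.4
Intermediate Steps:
k(r, A) = A² + r*(10 + A + r) (k(r, A) = ((A + r) + 10)*r + A² = (10 + A + r)*r + A² = r*(10 + A + r) + A² = A² + r*(10 + A + r))
h(q) = 13/q
-127*(k(-7, 7) + h(-9)) = -127*((7² + (-7)² + 10*(-7) + 7*(-7)) + 13/(-9)) = -127*((49 + 49 - 70 - 49) + 13*(-⅑)) = -127*(-21 - 13/9) = -127*(-202/9) = 25654/9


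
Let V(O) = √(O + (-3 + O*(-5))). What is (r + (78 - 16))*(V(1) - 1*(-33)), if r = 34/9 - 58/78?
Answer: 83699/39 + 7609*I*√7/117 ≈ 2146.1 + 172.06*I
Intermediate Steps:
V(O) = √(-3 - 4*O) (V(O) = √(O + (-3 - 5*O)) = √(-3 - 4*O))
r = 355/117 (r = 34*(⅑) - 58*1/78 = 34/9 - 29/39 = 355/117 ≈ 3.0342)
(r + (78 - 16))*(V(1) - 1*(-33)) = (355/117 + (78 - 16))*(√(-3 - 4*1) - 1*(-33)) = (355/117 + 62)*(√(-3 - 4) + 33) = 7609*(√(-7) + 33)/117 = 7609*(I*√7 + 33)/117 = 7609*(33 + I*√7)/117 = 83699/39 + 7609*I*√7/117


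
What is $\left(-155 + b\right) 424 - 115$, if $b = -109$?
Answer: $-112051$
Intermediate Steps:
$\left(-155 + b\right) 424 - 115 = \left(-155 - 109\right) 424 - 115 = \left(-264\right) 424 - 115 = -111936 - 115 = -112051$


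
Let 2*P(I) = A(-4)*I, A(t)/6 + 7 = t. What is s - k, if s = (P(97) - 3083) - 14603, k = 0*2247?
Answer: -20887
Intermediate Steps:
A(t) = -42 + 6*t
P(I) = -33*I (P(I) = ((-42 + 6*(-4))*I)/2 = ((-42 - 24)*I)/2 = (-66*I)/2 = -33*I)
k = 0
s = -20887 (s = (-33*97 - 3083) - 14603 = (-3201 - 3083) - 14603 = -6284 - 14603 = -20887)
s - k = -20887 - 1*0 = -20887 + 0 = -20887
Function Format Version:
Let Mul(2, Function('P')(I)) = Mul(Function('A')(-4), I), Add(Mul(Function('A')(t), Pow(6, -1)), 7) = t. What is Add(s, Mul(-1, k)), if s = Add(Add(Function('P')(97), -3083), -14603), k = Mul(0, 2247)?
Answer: -20887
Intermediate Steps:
Function('A')(t) = Add(-42, Mul(6, t))
Function('P')(I) = Mul(-33, I) (Function('P')(I) = Mul(Rational(1, 2), Mul(Add(-42, Mul(6, -4)), I)) = Mul(Rational(1, 2), Mul(Add(-42, -24), I)) = Mul(Rational(1, 2), Mul(-66, I)) = Mul(-33, I))
k = 0
s = -20887 (s = Add(Add(Mul(-33, 97), -3083), -14603) = Add(Add(-3201, -3083), -14603) = Add(-6284, -14603) = -20887)
Add(s, Mul(-1, k)) = Add(-20887, Mul(-1, 0)) = Add(-20887, 0) = -20887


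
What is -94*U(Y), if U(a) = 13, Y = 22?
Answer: -1222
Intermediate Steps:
-94*U(Y) = -94*13 = -1222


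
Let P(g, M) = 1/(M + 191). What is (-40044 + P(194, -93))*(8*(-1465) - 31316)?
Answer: 12063332014/7 ≈ 1.7233e+9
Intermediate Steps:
P(g, M) = 1/(191 + M)
(-40044 + P(194, -93))*(8*(-1465) - 31316) = (-40044 + 1/(191 - 93))*(8*(-1465) - 31316) = (-40044 + 1/98)*(-11720 - 31316) = (-40044 + 1/98)*(-43036) = -3924311/98*(-43036) = 12063332014/7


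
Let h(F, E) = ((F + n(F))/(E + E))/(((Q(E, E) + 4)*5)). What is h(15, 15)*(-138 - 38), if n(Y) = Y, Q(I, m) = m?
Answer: -176/95 ≈ -1.8526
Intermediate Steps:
h(F, E) = F/(E*(20 + 5*E)) (h(F, E) = ((F + F)/(E + E))/(((E + 4)*5)) = ((2*F)/((2*E)))/(((4 + E)*5)) = ((2*F)*(1/(2*E)))/(20 + 5*E) = (F/E)/(20 + 5*E) = F/(E*(20 + 5*E)))
h(15, 15)*(-138 - 38) = ((⅕)*15/(15*(4 + 15)))*(-138 - 38) = ((⅕)*15*(1/15)/19)*(-176) = ((⅕)*15*(1/15)*(1/19))*(-176) = (1/95)*(-176) = -176/95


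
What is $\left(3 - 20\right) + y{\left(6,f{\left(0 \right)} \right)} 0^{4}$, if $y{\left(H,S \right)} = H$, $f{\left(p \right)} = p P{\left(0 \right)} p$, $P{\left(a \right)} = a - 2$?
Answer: $-17$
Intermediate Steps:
$P{\left(a \right)} = -2 + a$ ($P{\left(a \right)} = a - 2 = -2 + a$)
$f{\left(p \right)} = - 2 p^{2}$ ($f{\left(p \right)} = p \left(-2 + 0\right) p = p \left(-2\right) p = - 2 p p = - 2 p^{2}$)
$\left(3 - 20\right) + y{\left(6,f{\left(0 \right)} \right)} 0^{4} = \left(3 - 20\right) + 6 \cdot 0^{4} = \left(3 - 20\right) + 6 \cdot 0 = -17 + 0 = -17$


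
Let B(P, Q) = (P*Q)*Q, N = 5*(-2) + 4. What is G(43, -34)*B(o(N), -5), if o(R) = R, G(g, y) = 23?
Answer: -3450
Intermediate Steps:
N = -6 (N = -10 + 4 = -6)
B(P, Q) = P*Q**2
G(43, -34)*B(o(N), -5) = 23*(-6*(-5)**2) = 23*(-6*25) = 23*(-150) = -3450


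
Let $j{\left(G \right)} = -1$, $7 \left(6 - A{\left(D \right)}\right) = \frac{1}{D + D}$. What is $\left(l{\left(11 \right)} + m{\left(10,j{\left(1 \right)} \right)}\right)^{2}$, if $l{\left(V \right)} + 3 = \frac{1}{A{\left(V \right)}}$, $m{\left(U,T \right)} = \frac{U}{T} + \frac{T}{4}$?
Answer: $\frac{2333179809}{13630864} \approx 171.17$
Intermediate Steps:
$A{\left(D \right)} = 6 - \frac{1}{14 D}$ ($A{\left(D \right)} = 6 - \frac{1}{7 \left(D + D\right)} = 6 - \frac{1}{7 \cdot 2 D} = 6 - \frac{\frac{1}{2} \frac{1}{D}}{7} = 6 - \frac{1}{14 D}$)
$m{\left(U,T \right)} = \frac{T}{4} + \frac{U}{T}$ ($m{\left(U,T \right)} = \frac{U}{T} + T \frac{1}{4} = \frac{U}{T} + \frac{T}{4} = \frac{T}{4} + \frac{U}{T}$)
$l{\left(V \right)} = -3 + \frac{1}{6 - \frac{1}{14 V}}$
$\left(l{\left(11 \right)} + m{\left(10,j{\left(1 \right)} \right)}\right)^{2} = \left(\frac{3 - 2618}{-1 + 84 \cdot 11} + \left(\frac{1}{4} \left(-1\right) + \frac{10}{-1}\right)\right)^{2} = \left(\frac{3 - 2618}{-1 + 924} + \left(- \frac{1}{4} + 10 \left(-1\right)\right)\right)^{2} = \left(\frac{1}{923} \left(-2615\right) - \frac{41}{4}\right)^{2} = \left(- \frac{2615}{923} - \frac{41}{4}\right)^{2} = \left(- \frac{48303}{3692}\right)^{2} = \frac{2333179809}{13630864}$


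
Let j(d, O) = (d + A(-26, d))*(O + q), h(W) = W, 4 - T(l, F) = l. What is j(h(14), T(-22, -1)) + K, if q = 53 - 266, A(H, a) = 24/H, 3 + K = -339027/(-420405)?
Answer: -4458887798/1821755 ≈ -2447.6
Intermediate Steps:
T(l, F) = 4 - l
K = -307396/140135 (K = -3 - 339027/(-420405) = -3 - 339027*(-1/420405) = -3 + 113009/140135 = -307396/140135 ≈ -2.1936)
q = -213
j(d, O) = (-213 + O)*(-12/13 + d) (j(d, O) = (d + 24/(-26))*(O - 213) = (d + 24*(-1/26))*(-213 + O) = (d - 12/13)*(-213 + O) = (-12/13 + d)*(-213 + O) = (-213 + O)*(-12/13 + d))
j(h(14), T(-22, -1)) + K = (2556/13 - 213*14 - 12*(4 - 1*(-22))/13 + (4 - 1*(-22))*14) - 307396/140135 = (2556/13 - 2982 - 12*(4 + 22)/13 + (4 + 22)*14) - 307396/140135 = (2556/13 - 2982 - 12/13*26 + 26*14) - 307396/140135 = (2556/13 - 2982 - 24 + 364) - 307396/140135 = -31790/13 - 307396/140135 = -4458887798/1821755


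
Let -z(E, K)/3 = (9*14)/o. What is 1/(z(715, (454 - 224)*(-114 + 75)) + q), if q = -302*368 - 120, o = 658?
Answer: -47/5229059 ≈ -8.9882e-6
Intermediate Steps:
q = -111256 (q = -111136 - 120 = -111256)
z(E, K) = -27/47 (z(E, K) = -3*9*14/658 = -378/658 = -3*9/47 = -27/47)
1/(z(715, (454 - 224)*(-114 + 75)) + q) = 1/(-27/47 - 111256) = 1/(-5229059/47) = -47/5229059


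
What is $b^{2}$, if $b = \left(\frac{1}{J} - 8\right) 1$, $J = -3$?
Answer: $\frac{625}{9} \approx 69.444$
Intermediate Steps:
$b = - \frac{25}{3}$ ($b = \left(\frac{1}{-3} - 8\right) 1 = \left(- \frac{1}{3} - 8\right) 1 = \left(- \frac{25}{3}\right) 1 = - \frac{25}{3} \approx -8.3333$)
$b^{2} = \left(- \frac{25}{3}\right)^{2} = \frac{625}{9}$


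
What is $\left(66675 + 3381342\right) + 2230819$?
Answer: $5678836$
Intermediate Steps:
$\left(66675 + 3381342\right) + 2230819 = 3448017 + 2230819 = 5678836$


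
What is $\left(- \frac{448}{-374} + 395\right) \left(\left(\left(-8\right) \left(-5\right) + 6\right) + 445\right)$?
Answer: $\frac{36377699}{187} \approx 1.9453 \cdot 10^{5}$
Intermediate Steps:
$\left(- \frac{448}{-374} + 395\right) \left(\left(\left(-8\right) \left(-5\right) + 6\right) + 445\right) = \left(\left(-448\right) \left(- \frac{1}{374}\right) + 395\right) \left(\left(40 + 6\right) + 445\right) = \left(\frac{224}{187} + 395\right) \left(46 + 445\right) = \frac{74089}{187} \cdot 491 = \frac{36377699}{187}$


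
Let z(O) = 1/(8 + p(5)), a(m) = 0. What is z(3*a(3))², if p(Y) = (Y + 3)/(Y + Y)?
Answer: 25/1936 ≈ 0.012913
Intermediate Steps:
p(Y) = (3 + Y)/(2*Y) (p(Y) = (3 + Y)/((2*Y)) = (3 + Y)*(1/(2*Y)) = (3 + Y)/(2*Y))
z(O) = 5/44 (z(O) = 1/(8 + (½)*(3 + 5)/5) = 1/(8 + (½)*(⅕)*8) = 1/(8 + ⅘) = 1/(44/5) = 5/44)
z(3*a(3))² = (5/44)² = 25/1936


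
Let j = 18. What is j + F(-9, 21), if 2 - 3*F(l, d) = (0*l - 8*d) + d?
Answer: 203/3 ≈ 67.667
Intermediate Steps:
F(l, d) = ⅔ + 7*d/3 (F(l, d) = ⅔ - ((0*l - 8*d) + d)/3 = ⅔ - ((0 - 8*d) + d)/3 = ⅔ - (-8*d + d)/3 = ⅔ - (-7)*d/3 = ⅔ + 7*d/3)
j + F(-9, 21) = 18 + (⅔ + (7/3)*21) = 18 + (⅔ + 49) = 18 + 149/3 = 203/3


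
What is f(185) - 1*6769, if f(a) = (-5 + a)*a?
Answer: 26531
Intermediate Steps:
f(a) = a*(-5 + a)
f(185) - 1*6769 = 185*(-5 + 185) - 1*6769 = 185*180 - 6769 = 33300 - 6769 = 26531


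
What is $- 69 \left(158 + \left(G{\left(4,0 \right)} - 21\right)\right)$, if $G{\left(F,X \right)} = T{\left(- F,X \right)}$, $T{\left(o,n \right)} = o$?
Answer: $-9177$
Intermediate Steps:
$G{\left(F,X \right)} = - F$
$- 69 \left(158 + \left(G{\left(4,0 \right)} - 21\right)\right) = - 69 \left(158 - 25\right) = \left(-69\right) 133 = -9177$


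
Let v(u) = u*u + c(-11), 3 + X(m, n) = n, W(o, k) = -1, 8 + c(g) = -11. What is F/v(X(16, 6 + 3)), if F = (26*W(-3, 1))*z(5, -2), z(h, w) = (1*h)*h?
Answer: -650/17 ≈ -38.235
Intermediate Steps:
c(g) = -19 (c(g) = -8 - 11 = -19)
X(m, n) = -3 + n
z(h, w) = h**2 (z(h, w) = h*h = h**2)
F = -650 (F = (26*(-1))*5**2 = -26*25 = -650)
v(u) = -19 + u**2 (v(u) = u*u - 19 = u**2 - 19 = -19 + u**2)
F/v(X(16, 6 + 3)) = -650/(-19 + (-3 + (6 + 3))**2) = -650/(-19 + (-3 + 9)**2) = -650/(-19 + 6**2) = -650/(-19 + 36) = -650/17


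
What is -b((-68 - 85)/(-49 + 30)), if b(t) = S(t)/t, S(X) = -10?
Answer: 190/153 ≈ 1.2418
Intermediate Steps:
b(t) = -10/t
-b((-68 - 85)/(-49 + 30)) = -(-10)/((-68 - 85)/(-49 + 30)) = -(-10)/((-153/(-19))) = -(-10)/((-153*(-1/19))) = -(-10)/153/19 = -(-10)*19/153 = -1*(-190/153) = 190/153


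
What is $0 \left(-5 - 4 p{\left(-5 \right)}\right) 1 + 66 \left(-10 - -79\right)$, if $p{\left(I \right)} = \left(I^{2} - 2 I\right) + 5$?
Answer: $4554$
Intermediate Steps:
$p{\left(I \right)} = 5 + I^{2} - 2 I$
$0 \left(-5 - 4 p{\left(-5 \right)}\right) 1 + 66 \left(-10 - -79\right) = 0 \left(-5 - 4 \left(5 + \left(-5\right)^{2} - -10\right)\right) 1 + 66 \left(-10 - -79\right) = 0 \left(-5 - 4 \left(5 + 25 + 10\right)\right) 1 + 66 \left(-10 + 79\right) = 0 \left(-5 - 160\right) 1 + 66 \cdot 69 = 0 \left(-5 - 160\right) 1 + 4554 = 0 \left(-165\right) 1 + 4554 = 0 \cdot 1 + 4554 = 0 + 4554 = 4554$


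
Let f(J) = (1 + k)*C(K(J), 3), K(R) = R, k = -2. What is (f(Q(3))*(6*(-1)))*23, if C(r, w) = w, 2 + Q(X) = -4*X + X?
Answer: 414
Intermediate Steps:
Q(X) = -2 - 3*X (Q(X) = -2 + (-4*X + X) = -2 - 3*X)
f(J) = -3 (f(J) = (1 - 2)*3 = -1*3 = -3)
(f(Q(3))*(6*(-1)))*23 = -18*(-1)*23 = -3*(-6)*23 = 18*23 = 414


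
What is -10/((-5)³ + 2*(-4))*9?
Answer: 90/133 ≈ 0.67669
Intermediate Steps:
-10/((-5)³ + 2*(-4))*9 = -10/(-125 - 8)*9 = -10/(-133)*9 = -10*(-1/133)*9 = (10/133)*9 = 90/133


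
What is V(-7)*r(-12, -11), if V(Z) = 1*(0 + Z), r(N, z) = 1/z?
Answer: 7/11 ≈ 0.63636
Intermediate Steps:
V(Z) = Z (V(Z) = 1*Z = Z)
V(-7)*r(-12, -11) = -7/(-11) = -7*(-1/11) = 7/11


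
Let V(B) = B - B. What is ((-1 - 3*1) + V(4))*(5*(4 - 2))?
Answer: -40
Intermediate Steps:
V(B) = 0
((-1 - 3*1) + V(4))*(5*(4 - 2)) = ((-1 - 3*1) + 0)*(5*(4 - 2)) = ((-1 - 3) + 0)*(5*2) = (-4 + 0)*10 = -4*10 = -40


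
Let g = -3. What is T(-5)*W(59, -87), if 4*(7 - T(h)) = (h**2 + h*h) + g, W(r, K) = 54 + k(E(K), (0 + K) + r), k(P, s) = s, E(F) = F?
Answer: -247/2 ≈ -123.50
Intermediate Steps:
W(r, K) = 54 + K + r (W(r, K) = 54 + ((0 + K) + r) = 54 + (K + r) = 54 + K + r)
T(h) = 31/4 - h**2/2 (T(h) = 7 - ((h**2 + h*h) - 3)/4 = 7 - ((h**2 + h**2) - 3)/4 = 7 - (2*h**2 - 3)/4 = 7 - (-3 + 2*h**2)/4 = 7 + (3/4 - h**2/2) = 31/4 - h**2/2)
T(-5)*W(59, -87) = (31/4 - 1/2*(-5)**2)*(54 - 87 + 59) = (31/4 - 1/2*25)*26 = (31/4 - 25/2)*26 = -19/4*26 = -247/2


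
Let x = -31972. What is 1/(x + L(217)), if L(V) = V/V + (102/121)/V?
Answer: -26257/839462445 ≈ -3.1278e-5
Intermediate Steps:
L(V) = 1 + 102/(121*V) (L(V) = 1 + (102*(1/121))/V = 1 + 102/(121*V))
1/(x + L(217)) = 1/(-31972 + (102/121 + 217)/217) = 1/(-31972 + (1/217)*(26359/121)) = 1/(-31972 + 26359/26257) = 1/(-839462445/26257) = -26257/839462445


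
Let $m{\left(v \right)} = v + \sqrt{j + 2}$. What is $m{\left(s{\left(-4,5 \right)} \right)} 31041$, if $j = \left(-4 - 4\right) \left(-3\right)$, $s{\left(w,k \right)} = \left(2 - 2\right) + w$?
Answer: $-124164 + 31041 \sqrt{26} \approx 34115.0$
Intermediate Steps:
$s{\left(w,k \right)} = w$ ($s{\left(w,k \right)} = 0 + w = w$)
$j = 24$ ($j = \left(-8\right) \left(-3\right) = 24$)
$m{\left(v \right)} = v + \sqrt{26}$ ($m{\left(v \right)} = v + \sqrt{24 + 2} = v + \sqrt{26}$)
$m{\left(s{\left(-4,5 \right)} \right)} 31041 = \left(-4 + \sqrt{26}\right) 31041 = -124164 + 31041 \sqrt{26}$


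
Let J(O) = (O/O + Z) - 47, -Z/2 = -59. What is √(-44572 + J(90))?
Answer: 10*I*√445 ≈ 210.95*I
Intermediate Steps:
Z = 118 (Z = -2*(-59) = 118)
J(O) = 72 (J(O) = (O/O + 118) - 47 = (1 + 118) - 47 = 119 - 47 = 72)
√(-44572 + J(90)) = √(-44572 + 72) = √(-44500) = 10*I*√445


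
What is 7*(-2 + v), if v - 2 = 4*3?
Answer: 84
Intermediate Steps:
v = 14 (v = 2 + 4*3 = 2 + 12 = 14)
7*(-2 + v) = 7*(-2 + 14) = 7*12 = 84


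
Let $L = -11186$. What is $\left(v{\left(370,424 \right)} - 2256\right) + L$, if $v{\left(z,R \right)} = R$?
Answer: $-13018$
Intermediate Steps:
$\left(v{\left(370,424 \right)} - 2256\right) + L = \left(424 - 2256\right) - 11186 = -1832 - 11186 = -13018$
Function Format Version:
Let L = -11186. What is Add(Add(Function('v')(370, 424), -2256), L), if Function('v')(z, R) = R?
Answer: -13018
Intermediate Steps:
Add(Add(Function('v')(370, 424), -2256), L) = Add(Add(424, -2256), -11186) = Add(-1832, -11186) = -13018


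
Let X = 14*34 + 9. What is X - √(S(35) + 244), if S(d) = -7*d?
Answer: 485 - I ≈ 485.0 - 1.0*I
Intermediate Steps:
X = 485 (X = 476 + 9 = 485)
X - √(S(35) + 244) = 485 - √(-7*35 + 244) = 485 - √(-245 + 244) = 485 - √(-1) = 485 - I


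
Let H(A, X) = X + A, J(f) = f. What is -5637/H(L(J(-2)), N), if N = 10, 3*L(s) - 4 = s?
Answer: -16911/32 ≈ -528.47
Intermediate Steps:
L(s) = 4/3 + s/3
H(A, X) = A + X
-5637/H(L(J(-2)), N) = -5637/((4/3 + (⅓)*(-2)) + 10) = -5637/((4/3 - ⅔) + 10) = -5637/(⅔ + 10) = -5637/32/3 = -5637*3/32 = -16911/32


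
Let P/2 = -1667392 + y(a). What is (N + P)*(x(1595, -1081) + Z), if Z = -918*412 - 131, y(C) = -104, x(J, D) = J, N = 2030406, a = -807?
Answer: 491505384672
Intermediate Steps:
Z = -378347 (Z = -378216 - 131 = -378347)
P = -3334992 (P = 2*(-1667392 - 104) = 2*(-1667496) = -3334992)
(N + P)*(x(1595, -1081) + Z) = (2030406 - 3334992)*(1595 - 378347) = -1304586*(-376752) = 491505384672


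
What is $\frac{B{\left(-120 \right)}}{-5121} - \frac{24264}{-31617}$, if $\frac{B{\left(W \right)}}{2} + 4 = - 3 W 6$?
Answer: $- \frac{447280}{5996691} \approx -0.074588$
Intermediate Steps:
$B{\left(W \right)} = -8 - 36 W$ ($B{\left(W \right)} = -8 + 2 - 3 W 6 = -8 + 2 \left(- 18 W\right) = -8 - 36 W$)
$\frac{B{\left(-120 \right)}}{-5121} - \frac{24264}{-31617} = \frac{-8 - -4320}{-5121} - \frac{24264}{-31617} = \left(-8 + 4320\right) \left(- \frac{1}{5121}\right) - - \frac{2696}{3513} = 4312 \left(- \frac{1}{5121}\right) + \frac{2696}{3513} = - \frac{4312}{5121} + \frac{2696}{3513} = - \frac{447280}{5996691}$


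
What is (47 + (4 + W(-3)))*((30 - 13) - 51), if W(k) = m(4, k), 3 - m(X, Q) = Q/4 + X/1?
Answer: -3451/2 ≈ -1725.5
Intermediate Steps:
m(X, Q) = 3 - X - Q/4 (m(X, Q) = 3 - (Q/4 + X/1) = 3 - (Q*(¼) + X*1) = 3 - (Q/4 + X) = 3 - (X + Q/4) = 3 + (-X - Q/4) = 3 - X - Q/4)
W(k) = -1 - k/4 (W(k) = 3 - 1*4 - k/4 = 3 - 4 - k/4 = -1 - k/4)
(47 + (4 + W(-3)))*((30 - 13) - 51) = (47 + (4 + (-1 - ¼*(-3))))*((30 - 13) - 51) = (47 + (4 + (-1 + ¾)))*(17 - 51) = (47 + (4 - ¼))*(-34) = (47 + 15/4)*(-34) = (203/4)*(-34) = -3451/2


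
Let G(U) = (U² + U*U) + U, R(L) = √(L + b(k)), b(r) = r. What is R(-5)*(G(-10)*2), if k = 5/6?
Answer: 950*I*√6/3 ≈ 775.67*I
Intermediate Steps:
k = ⅚ (k = 5*(⅙) = ⅚ ≈ 0.83333)
R(L) = √(⅚ + L) (R(L) = √(L + ⅚) = √(⅚ + L))
G(U) = U + 2*U² (G(U) = (U² + U²) + U = 2*U² + U = U + 2*U²)
R(-5)*(G(-10)*2) = (√(30 + 36*(-5))/6)*(-10*(1 + 2*(-10))*2) = (√(30 - 180)/6)*(-10*(1 - 20)*2) = (√(-150)/6)*(-10*(-19)*2) = ((5*I*√6)/6)*(190*2) = (5*I*√6/6)*380 = 950*I*√6/3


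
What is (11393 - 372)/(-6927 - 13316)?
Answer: -11021/20243 ≈ -0.54444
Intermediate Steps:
(11393 - 372)/(-6927 - 13316) = 11021/(-20243) = 11021*(-1/20243) = -11021/20243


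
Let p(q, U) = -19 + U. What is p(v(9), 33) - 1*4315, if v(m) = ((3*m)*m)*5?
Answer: -4301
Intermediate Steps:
v(m) = 15*m² (v(m) = (3*m²)*5 = 15*m²)
p(v(9), 33) - 1*4315 = (-19 + 33) - 1*4315 = 14 - 4315 = -4301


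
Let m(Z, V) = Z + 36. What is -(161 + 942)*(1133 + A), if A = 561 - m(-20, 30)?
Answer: -1850834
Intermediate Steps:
m(Z, V) = 36 + Z
A = 545 (A = 561 - (36 - 20) = 561 - 1*16 = 561 - 16 = 545)
-(161 + 942)*(1133 + A) = -(161 + 942)*(1133 + 545) = -1103*1678 = -1*1850834 = -1850834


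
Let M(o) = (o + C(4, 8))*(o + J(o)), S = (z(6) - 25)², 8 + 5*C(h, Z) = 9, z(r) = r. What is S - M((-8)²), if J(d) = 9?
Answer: -21628/5 ≈ -4325.6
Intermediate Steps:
C(h, Z) = ⅕ (C(h, Z) = -8/5 + (⅕)*9 = -8/5 + 9/5 = ⅕)
S = 361 (S = (6 - 25)² = (-19)² = 361)
M(o) = (9 + o)*(⅕ + o) (M(o) = (o + ⅕)*(o + 9) = (⅕ + o)*(9 + o) = (9 + o)*(⅕ + o))
S - M((-8)²) = 361 - (9/5 + ((-8)²)² + (46/5)*(-8)²) = 361 - (9/5 + 64² + (46/5)*64) = 361 - (9/5 + 4096 + 2944/5) = 361 - 1*23433/5 = 361 - 23433/5 = -21628/5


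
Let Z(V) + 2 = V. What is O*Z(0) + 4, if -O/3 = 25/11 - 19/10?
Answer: 343/55 ≈ 6.2364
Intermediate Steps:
Z(V) = -2 + V
O = -123/110 (O = -3*(25/11 - 19/10) = -3*41/110 = -123/110 ≈ -1.1182)
O*Z(0) + 4 = -123*(-2 + 0)/110 + 4 = -123/110*(-2) + 4 = 123/55 + 4 = 343/55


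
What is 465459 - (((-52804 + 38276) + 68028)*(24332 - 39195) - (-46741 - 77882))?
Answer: 795511336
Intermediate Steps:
465459 - (((-52804 + 38276) + 68028)*(24332 - 39195) - (-46741 - 77882)) = 465459 - ((-14528 + 68028)*(-14863) - 1*(-124623)) = 465459 - (53500*(-14863) + 124623) = 465459 - (-795170500 + 124623) = 465459 - 1*(-795045877) = 465459 + 795045877 = 795511336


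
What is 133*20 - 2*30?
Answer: 2600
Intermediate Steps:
133*20 - 2*30 = 2660 - 60 = 2600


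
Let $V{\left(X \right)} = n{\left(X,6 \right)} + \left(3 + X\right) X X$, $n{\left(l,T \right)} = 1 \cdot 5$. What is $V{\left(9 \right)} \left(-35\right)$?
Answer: $-34195$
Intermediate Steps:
$n{\left(l,T \right)} = 5$
$V{\left(X \right)} = 5 + X^{2} \left(3 + X\right)$ ($V{\left(X \right)} = 5 + \left(3 + X\right) X X = 5 + X \left(3 + X\right) X = 5 + X^{2} \left(3 + X\right)$)
$V{\left(9 \right)} \left(-35\right) = \left(5 + 9^{3} + 3 \cdot 9^{2}\right) \left(-35\right) = \left(5 + 729 + 3 \cdot 81\right) \left(-35\right) = \left(5 + 729 + 243\right) \left(-35\right) = 977 \left(-35\right) = -34195$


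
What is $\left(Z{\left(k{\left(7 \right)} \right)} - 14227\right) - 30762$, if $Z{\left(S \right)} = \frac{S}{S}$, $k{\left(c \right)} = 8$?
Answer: $-44988$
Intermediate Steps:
$Z{\left(S \right)} = 1$
$\left(Z{\left(k{\left(7 \right)} \right)} - 14227\right) - 30762 = \left(1 - 14227\right) - 30762 = -14226 - 30762 = -44988$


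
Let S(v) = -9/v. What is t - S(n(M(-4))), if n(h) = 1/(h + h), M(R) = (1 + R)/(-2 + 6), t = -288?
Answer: -603/2 ≈ -301.50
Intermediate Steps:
M(R) = 1/4 + R/4 (M(R) = (1 + R)/4 = (1 + R)*(1/4) = 1/4 + R/4)
n(h) = 1/(2*h)
t - S(n(M(-4))) = -288 - (-9)/(1/(2*(1/4 + (1/4)*(-4)))) = -288 - (-9)/(1/(2*(1/4 - 1))) = -288 - (-9)/(1/(2*(-3/4))) = -288 - (-9)/((1/2)*(-4/3)) = -288 - (-9)/(-2/3) = -288 - (-9)*(-3)/2 = -288 - 1*27/2 = -288 - 27/2 = -603/2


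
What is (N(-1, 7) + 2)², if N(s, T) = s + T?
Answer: 64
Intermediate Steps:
N(s, T) = T + s
(N(-1, 7) + 2)² = ((7 - 1) + 2)² = (6 + 2)² = 8² = 64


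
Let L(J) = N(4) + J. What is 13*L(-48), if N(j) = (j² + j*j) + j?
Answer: -156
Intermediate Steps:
N(j) = j + 2*j² (N(j) = (j² + j²) + j = 2*j² + j = j + 2*j²)
L(J) = 36 + J (L(J) = 4*(1 + 2*4) + J = 4*(1 + 8) + J = 4*9 + J = 36 + J)
13*L(-48) = 13*(36 - 48) = 13*(-12) = -156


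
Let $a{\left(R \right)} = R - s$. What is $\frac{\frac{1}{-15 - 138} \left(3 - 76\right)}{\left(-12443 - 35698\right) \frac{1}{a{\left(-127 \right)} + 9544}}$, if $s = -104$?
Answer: $- \frac{695033}{7365573} \approx -0.094362$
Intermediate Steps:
$a{\left(R \right)} = 104 + R$ ($a{\left(R \right)} = R - -104 = R + 104 = 104 + R$)
$\frac{\frac{1}{-15 - 138} \left(3 - 76\right)}{\left(-12443 - 35698\right) \frac{1}{a{\left(-127 \right)} + 9544}} = \frac{\frac{1}{-15 - 138} \left(3 - 76\right)}{\left(-12443 - 35698\right) \frac{1}{\left(104 - 127\right) + 9544}} = \frac{\frac{1}{-153} \left(-73\right)}{\left(-48141\right) \frac{1}{-23 + 9544}} = \frac{\left(- \frac{1}{153}\right) \left(-73\right)}{\left(-48141\right) \frac{1}{9521}} = \frac{73}{153 \left(\left(-48141\right) \frac{1}{9521}\right)} = \frac{73}{153 \left(- \frac{48141}{9521}\right)} = \frac{73}{153} \left(- \frac{9521}{48141}\right) = - \frac{695033}{7365573}$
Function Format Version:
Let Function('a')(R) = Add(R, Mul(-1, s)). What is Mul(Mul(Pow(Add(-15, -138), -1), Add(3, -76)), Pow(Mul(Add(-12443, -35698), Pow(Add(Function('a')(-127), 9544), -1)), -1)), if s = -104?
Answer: Rational(-695033, 7365573) ≈ -0.094362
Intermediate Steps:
Function('a')(R) = Add(104, R) (Function('a')(R) = Add(R, Mul(-1, -104)) = Add(R, 104) = Add(104, R))
Mul(Mul(Pow(Add(-15, -138), -1), Add(3, -76)), Pow(Mul(Add(-12443, -35698), Pow(Add(Function('a')(-127), 9544), -1)), -1)) = Mul(Mul(Pow(Add(-15, -138), -1), Add(3, -76)), Pow(Mul(Add(-12443, -35698), Pow(Add(Add(104, -127), 9544), -1)), -1)) = Mul(Mul(Pow(-153, -1), -73), Pow(Mul(-48141, Pow(Add(-23, 9544), -1)), -1)) = Mul(Mul(Rational(-1, 153), -73), Pow(Mul(-48141, Pow(9521, -1)), -1)) = Mul(Rational(73, 153), Pow(Mul(-48141, Rational(1, 9521)), -1)) = Mul(Rational(73, 153), Pow(Rational(-48141, 9521), -1)) = Mul(Rational(73, 153), Rational(-9521, 48141)) = Rational(-695033, 7365573)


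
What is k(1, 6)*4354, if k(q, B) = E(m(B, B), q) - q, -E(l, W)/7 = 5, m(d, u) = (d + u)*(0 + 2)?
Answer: -156744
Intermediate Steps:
m(d, u) = 2*d + 2*u (m(d, u) = (d + u)*2 = 2*d + 2*u)
E(l, W) = -35 (E(l, W) = -7*5 = -35)
k(q, B) = -35 - q
k(1, 6)*4354 = (-35 - 1*1)*4354 = (-35 - 1)*4354 = -36*4354 = -156744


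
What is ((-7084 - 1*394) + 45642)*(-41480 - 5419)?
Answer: -1789853436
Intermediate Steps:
((-7084 - 1*394) + 45642)*(-41480 - 5419) = ((-7084 - 394) + 45642)*(-46899) = (-7478 + 45642)*(-46899) = 38164*(-46899) = -1789853436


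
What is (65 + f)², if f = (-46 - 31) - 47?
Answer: 3481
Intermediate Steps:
f = -124 (f = -77 - 47 = -124)
(65 + f)² = (65 - 124)² = (-59)² = 3481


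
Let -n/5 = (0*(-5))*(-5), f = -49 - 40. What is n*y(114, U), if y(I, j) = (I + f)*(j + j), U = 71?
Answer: 0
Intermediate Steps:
f = -89
y(I, j) = 2*j*(-89 + I) (y(I, j) = (I - 89)*(j + j) = (-89 + I)*(2*j) = 2*j*(-89 + I))
n = 0 (n = -5*0*(-5)*(-5) = -0*(-5) = -5*0 = 0)
n*y(114, U) = 0*(2*71*(-89 + 114)) = 0*(2*71*25) = 0*3550 = 0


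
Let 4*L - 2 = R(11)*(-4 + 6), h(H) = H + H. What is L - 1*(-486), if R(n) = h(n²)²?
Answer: 59537/2 ≈ 29769.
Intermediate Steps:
h(H) = 2*H
R(n) = 4*n⁴ (R(n) = (2*n²)² = 4*n⁴)
L = 58565/2 (L = ½ + ((4*11⁴)*(-4 + 6))/4 = ½ + ((4*14641)*2)/4 = ½ + (58564*2)/4 = ½ + (¼)*117128 = ½ + 29282 = 58565/2 ≈ 29283.)
L - 1*(-486) = 58565/2 - 1*(-486) = 58565/2 + 486 = 59537/2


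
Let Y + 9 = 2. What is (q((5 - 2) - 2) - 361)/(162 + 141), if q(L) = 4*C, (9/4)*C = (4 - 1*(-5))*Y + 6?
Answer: -1387/909 ≈ -1.5259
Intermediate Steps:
Y = -7 (Y = -9 + 2 = -7)
C = -76/3 (C = 4*((4 - 1*(-5))*(-7) + 6)/9 = 4*((4 + 5)*(-7) + 6)/9 = 4*(9*(-7) + 6)/9 = 4*(-63 + 6)/9 = (4/9)*(-57) = -76/3 ≈ -25.333)
q(L) = -304/3 (q(L) = 4*(-76/3) = -304/3)
(q((5 - 2) - 2) - 361)/(162 + 141) = (-304/3 - 361)/(162 + 141) = -1387/3/303 = -1387/3*1/303 = -1387/909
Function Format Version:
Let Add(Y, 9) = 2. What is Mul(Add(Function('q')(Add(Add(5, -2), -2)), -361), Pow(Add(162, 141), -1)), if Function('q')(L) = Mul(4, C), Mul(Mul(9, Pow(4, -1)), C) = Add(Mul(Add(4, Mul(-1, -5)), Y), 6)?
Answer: Rational(-1387, 909) ≈ -1.5259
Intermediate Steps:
Y = -7 (Y = Add(-9, 2) = -7)
C = Rational(-76, 3) (C = Mul(Rational(4, 9), Add(Mul(Add(4, Mul(-1, -5)), -7), 6)) = Mul(Rational(4, 9), Add(Mul(Add(4, 5), -7), 6)) = Mul(Rational(4, 9), Add(Mul(9, -7), 6)) = Mul(Rational(4, 9), Add(-63, 6)) = Mul(Rational(4, 9), -57) = Rational(-76, 3) ≈ -25.333)
Function('q')(L) = Rational(-304, 3) (Function('q')(L) = Mul(4, Rational(-76, 3)) = Rational(-304, 3))
Mul(Add(Function('q')(Add(Add(5, -2), -2)), -361), Pow(Add(162, 141), -1)) = Mul(Add(Rational(-304, 3), -361), Pow(Add(162, 141), -1)) = Mul(Rational(-1387, 3), Pow(303, -1)) = Mul(Rational(-1387, 3), Rational(1, 303)) = Rational(-1387, 909)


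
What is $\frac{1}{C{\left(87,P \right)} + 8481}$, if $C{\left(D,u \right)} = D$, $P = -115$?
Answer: $\frac{1}{8568} \approx 0.00011671$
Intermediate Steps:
$\frac{1}{C{\left(87,P \right)} + 8481} = \frac{1}{87 + 8481} = \frac{1}{8568}$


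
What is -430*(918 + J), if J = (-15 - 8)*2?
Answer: -374960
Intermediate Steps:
J = -46 (J = -23*2 = -46)
-430*(918 + J) = -430*(918 - 46) = -430*872 = -374960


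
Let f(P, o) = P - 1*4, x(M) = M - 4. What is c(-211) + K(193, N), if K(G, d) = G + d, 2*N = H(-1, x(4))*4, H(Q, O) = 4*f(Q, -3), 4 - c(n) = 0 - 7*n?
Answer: -1320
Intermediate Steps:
x(M) = -4 + M
f(P, o) = -4 + P (f(P, o) = P - 4 = -4 + P)
c(n) = 4 + 7*n (c(n) = 4 - (0 - 7*n) = 4 - (-7)*n = 4 + 7*n)
H(Q, O) = -16 + 4*Q (H(Q, O) = 4*(-4 + Q) = -16 + 4*Q)
N = -40 (N = ((-16 + 4*(-1))*4)/2 = ((-16 - 4)*4)/2 = (-20*4)/2 = (½)*(-80) = -40)
c(-211) + K(193, N) = (4 + 7*(-211)) + (193 - 40) = (4 - 1477) + 153 = -1473 + 153 = -1320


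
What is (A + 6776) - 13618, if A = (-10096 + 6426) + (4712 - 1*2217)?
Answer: -8017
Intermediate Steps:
A = -1175 (A = -3670 + (4712 - 2217) = -3670 + 2495 = -1175)
(A + 6776) - 13618 = (-1175 + 6776) - 13618 = 5601 - 13618 = -8017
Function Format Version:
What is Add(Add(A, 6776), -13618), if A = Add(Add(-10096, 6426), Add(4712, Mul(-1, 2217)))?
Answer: -8017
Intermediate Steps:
A = -1175 (A = Add(-3670, Add(4712, -2217)) = Add(-3670, 2495) = -1175)
Add(Add(A, 6776), -13618) = Add(Add(-1175, 6776), -13618) = Add(5601, -13618) = -8017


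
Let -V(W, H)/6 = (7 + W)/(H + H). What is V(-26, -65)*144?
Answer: -8208/65 ≈ -126.28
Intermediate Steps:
V(W, H) = -3*(7 + W)/H (V(W, H) = -6*(7 + W)/(H + H) = -6*(7 + W)/(2*H) = -6*(7 + W)*1/(2*H) = -3*(7 + W)/H)
V(-26, -65)*144 = (3*(-7 - 1*(-26))/(-65))*144 = (3*(-1/65)*(-7 + 26))*144 = (3*(-1/65)*19)*144 = -57/65*144 = -8208/65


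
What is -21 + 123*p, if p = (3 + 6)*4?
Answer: 4407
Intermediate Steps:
p = 36 (p = 9*4 = 36)
-21 + 123*p = -21 + 123*36 = -21 + 4428 = 4407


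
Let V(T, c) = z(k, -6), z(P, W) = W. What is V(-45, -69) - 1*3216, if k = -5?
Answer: -3222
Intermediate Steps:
V(T, c) = -6
V(-45, -69) - 1*3216 = -6 - 1*3216 = -6 - 3216 = -3222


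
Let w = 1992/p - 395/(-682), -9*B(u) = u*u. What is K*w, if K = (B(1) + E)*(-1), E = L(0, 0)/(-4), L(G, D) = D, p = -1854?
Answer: -104369/1896642 ≈ -0.055028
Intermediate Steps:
E = 0 (E = 0/(-4) = 0*(-¼) = 0)
B(u) = -u²/9 (B(u) = -u*u/9 = -u²/9)
w = -104369/210738 (w = 1992/(-1854) - 395/(-682) = 1992*(-1/1854) - 395*(-1/682) = -332/309 + 395/682 = -104369/210738 ≈ -0.49525)
K = ⅑ (K = (-⅑*1² + 0)*(-1) = (-⅑*1 + 0)*(-1) = (-⅑ + 0)*(-1) = -⅑*(-1) = ⅑ ≈ 0.11111)
K*w = (⅑)*(-104369/210738) = -104369/1896642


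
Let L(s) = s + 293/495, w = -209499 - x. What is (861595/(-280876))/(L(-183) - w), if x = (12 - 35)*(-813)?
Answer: -426489525/31701833160968 ≈ -1.3453e-5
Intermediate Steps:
x = 18699 (x = -23*(-813) = 18699)
w = -228198 (w = -209499 - 1*18699 = -209499 - 18699 = -228198)
L(s) = 293/495 + s (L(s) = s + 293*(1/495) = s + 293/495 = 293/495 + s)
(861595/(-280876))/(L(-183) - w) = (861595/(-280876))/((293/495 - 183) - 1*(-228198)) = (861595*(-1/280876))/(-90292/495 + 228198) = -861595/(280876*112867718/495) = -861595/280876*495/112867718 = -426489525/31701833160968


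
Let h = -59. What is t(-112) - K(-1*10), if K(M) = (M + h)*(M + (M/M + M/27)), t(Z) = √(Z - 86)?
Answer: -5819/9 + 3*I*√22 ≈ -646.56 + 14.071*I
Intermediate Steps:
t(Z) = √(-86 + Z)
K(M) = (1 + 28*M/27)*(-59 + M) (K(M) = (M - 59)*(M + (M/M + M/27)) = (-59 + M)*(M + (1 + M*(1/27))) = (-59 + M)*(M + (1 + M/27)) = (-59 + M)*(1 + 28*M/27) = (1 + 28*M/27)*(-59 + M))
t(-112) - K(-1*10) = √(-86 - 112) - (-59 - (-1625)*10/27 + 28*(-1*10)²/27) = √(-198) - (-59 - 1625/27*(-10) + (28/27)*(-10)²) = 3*I*√22 - (-59 + 16250/27 + (28/27)*100) = 3*I*√22 - (-59 + 16250/27 + 2800/27) = 3*I*√22 - 1*5819/9 = 3*I*√22 - 5819/9 = -5819/9 + 3*I*√22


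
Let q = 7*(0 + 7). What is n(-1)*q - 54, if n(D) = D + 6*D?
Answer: -397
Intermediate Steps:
q = 49 (q = 7*7 = 49)
n(D) = 7*D
n(-1)*q - 54 = (7*(-1))*49 - 54 = -7*49 - 54 = -343 - 54 = -397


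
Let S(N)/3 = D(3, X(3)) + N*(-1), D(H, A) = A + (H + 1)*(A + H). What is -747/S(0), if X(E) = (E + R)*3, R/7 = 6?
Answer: -83/229 ≈ -0.36245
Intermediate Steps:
R = 42 (R = 7*6 = 42)
X(E) = 126 + 3*E (X(E) = (E + 42)*3 = (42 + E)*3 = 126 + 3*E)
D(H, A) = A + (1 + H)*(A + H)
S(N) = 2061 - 3*N (S(N) = 3*((3 + 3**2 + 2*(126 + 3*3) + (126 + 3*3)*3) + N*(-1)) = 3*((3 + 9 + 2*(126 + 9) + (126 + 9)*3) - N) = 3*((3 + 9 + 2*135 + 135*3) - N) = 3*((3 + 9 + 270 + 405) - N) = 3*(687 - N) = 2061 - 3*N)
-747/S(0) = -747/(2061 - 3*0) = -747/(2061 + 0) = -747/2061 = -747*1/2061 = -83/229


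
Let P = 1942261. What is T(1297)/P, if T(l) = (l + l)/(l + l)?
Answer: 1/1942261 ≈ 5.1486e-7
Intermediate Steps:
T(l) = 1 (T(l) = (2*l)/((2*l)) = (2*l)*(1/(2*l)) = 1)
T(1297)/P = 1/1942261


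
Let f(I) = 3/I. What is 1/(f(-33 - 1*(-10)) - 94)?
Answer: -23/2165 ≈ -0.010624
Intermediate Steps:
1/(f(-33 - 1*(-10)) - 94) = 1/(3/(-33 - 1*(-10)) - 94) = 1/(3/(-33 + 10) - 94) = 1/(3/(-23) - 94) = 1/(3*(-1/23) - 94) = 1/(-3/23 - 94) = 1/(-2165/23) = -23/2165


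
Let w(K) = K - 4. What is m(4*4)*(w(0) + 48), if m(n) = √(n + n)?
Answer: 176*√2 ≈ 248.90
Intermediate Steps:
w(K) = -4 + K
m(n) = √2*√n (m(n) = √(2*n) = √2*√n)
m(4*4)*(w(0) + 48) = (√2*√(4*4))*((-4 + 0) + 48) = (√2*√16)*(-4 + 48) = (√2*4)*44 = (4*√2)*44 = 176*√2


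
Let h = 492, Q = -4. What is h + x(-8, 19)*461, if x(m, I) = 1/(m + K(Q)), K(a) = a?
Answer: 5443/12 ≈ 453.58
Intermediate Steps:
x(m, I) = 1/(-4 + m) (x(m, I) = 1/(m - 4) = 1/(-4 + m))
h + x(-8, 19)*461 = 492 + 461/(-4 - 8) = 492 + 461/(-12) = 492 - 1/12*461 = 492 - 461/12 = 5443/12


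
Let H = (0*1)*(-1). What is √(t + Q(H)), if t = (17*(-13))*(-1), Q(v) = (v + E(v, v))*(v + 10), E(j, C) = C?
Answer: √221 ≈ 14.866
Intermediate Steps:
H = 0 (H = 0*(-1) = 0)
Q(v) = 2*v*(10 + v) (Q(v) = (v + v)*(v + 10) = (2*v)*(10 + v) = 2*v*(10 + v))
t = 221 (t = -221*(-1) = 221)
√(t + Q(H)) = √(221 + 2*0*(10 + 0)) = √(221 + 2*0*10) = √(221 + 0) = √221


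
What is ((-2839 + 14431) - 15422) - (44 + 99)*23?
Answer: -7119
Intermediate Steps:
((-2839 + 14431) - 15422) - (44 + 99)*23 = (11592 - 15422) - 143*23 = -3830 - 1*3289 = -3830 - 3289 = -7119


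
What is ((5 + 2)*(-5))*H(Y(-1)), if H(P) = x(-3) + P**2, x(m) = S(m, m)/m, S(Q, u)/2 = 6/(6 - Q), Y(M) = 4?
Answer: -4900/9 ≈ -544.44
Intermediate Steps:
S(Q, u) = 12/(6 - Q) (S(Q, u) = 2*(6/(6 - Q)) = 12/(6 - Q))
x(m) = -12/(m*(-6 + m)) (x(m) = (-12/(-6 + m))/m = -12/(m*(-6 + m)))
H(P) = -4/9 + P**2 (H(P) = -12/(-3*(-6 - 3)) + P**2 = -12*(-1/3)/(-9) + P**2 = -12*(-1/3)*(-1/9) + P**2 = -4/9 + P**2)
((5 + 2)*(-5))*H(Y(-1)) = ((5 + 2)*(-5))*(-4/9 + 4**2) = (7*(-5))*(-4/9 + 16) = -35*140/9 = -4900/9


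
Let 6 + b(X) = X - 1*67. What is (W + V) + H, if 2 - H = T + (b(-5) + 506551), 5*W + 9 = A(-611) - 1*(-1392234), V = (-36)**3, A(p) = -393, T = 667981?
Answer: -4713708/5 ≈ -9.4274e+5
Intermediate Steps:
b(X) = -73 + X (b(X) = -6 + (X - 1*67) = -6 + (X - 67) = -6 + (-67 + X) = -73 + X)
V = -46656
W = 1391832/5 (W = -9/5 + (-393 - 1*(-1392234))/5 = -9/5 + (-393 + 1392234)/5 = -9/5 + (1/5)*1391841 = -9/5 + 1391841/5 = 1391832/5 ≈ 2.7837e+5)
H = -1174452 (H = 2 - (667981 + ((-73 - 5) + 506551)) = 2 - (667981 + (-78 + 506551)) = 2 - (667981 + 506473) = 2 - 1*1174454 = 2 - 1174454 = -1174452)
(W + V) + H = (1391832/5 - 46656) - 1174452 = 1158552/5 - 1174452 = -4713708/5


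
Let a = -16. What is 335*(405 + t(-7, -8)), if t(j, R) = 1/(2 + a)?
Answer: 1899115/14 ≈ 1.3565e+5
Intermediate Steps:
t(j, R) = -1/14 (t(j, R) = 1/(2 - 16) = 1/(-14) = -1/14)
335*(405 + t(-7, -8)) = 335*(405 - 1/14) = 335*(5669/14) = 1899115/14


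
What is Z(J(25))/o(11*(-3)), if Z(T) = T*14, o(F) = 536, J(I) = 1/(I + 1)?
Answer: 7/6968 ≈ 0.0010046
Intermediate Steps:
J(I) = 1/(1 + I)
Z(T) = 14*T
Z(J(25))/o(11*(-3)) = (14/(1 + 25))/536 = (14/26)*(1/536) = (14*(1/26))*(1/536) = (7/13)*(1/536) = 7/6968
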